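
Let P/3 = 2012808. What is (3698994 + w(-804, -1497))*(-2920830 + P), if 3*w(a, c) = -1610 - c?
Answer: 11531844071062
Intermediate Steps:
w(a, c) = -1610/3 - c/3 (w(a, c) = (-1610 - c)/3 = -1610/3 - c/3)
P = 6038424 (P = 3*2012808 = 6038424)
(3698994 + w(-804, -1497))*(-2920830 + P) = (3698994 + (-1610/3 - ⅓*(-1497)))*(-2920830 + 6038424) = (3698994 + (-1610/3 + 499))*3117594 = (3698994 - 113/3)*3117594 = (11096869/3)*3117594 = 11531844071062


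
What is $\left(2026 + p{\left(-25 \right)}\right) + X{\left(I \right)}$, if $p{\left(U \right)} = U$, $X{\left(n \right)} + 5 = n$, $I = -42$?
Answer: $1954$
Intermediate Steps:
$X{\left(n \right)} = -5 + n$
$\left(2026 + p{\left(-25 \right)}\right) + X{\left(I \right)} = \left(2026 - 25\right) - 47 = 2001 - 47 = 1954$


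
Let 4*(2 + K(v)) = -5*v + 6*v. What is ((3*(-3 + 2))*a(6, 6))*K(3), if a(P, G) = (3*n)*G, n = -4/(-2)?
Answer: 135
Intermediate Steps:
n = 2 (n = -4*(-1)/2 = -1*(-2) = 2)
a(P, G) = 6*G (a(P, G) = (3*2)*G = 6*G)
K(v) = -2 + v/4 (K(v) = -2 + (-5*v + 6*v)/4 = -2 + v/4)
((3*(-3 + 2))*a(6, 6))*K(3) = ((3*(-3 + 2))*(6*6))*(-2 + (1/4)*3) = ((3*(-1))*36)*(-2 + 3/4) = -3*36*(-5/4) = -108*(-5/4) = 135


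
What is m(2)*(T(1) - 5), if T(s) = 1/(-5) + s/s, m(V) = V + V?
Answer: -84/5 ≈ -16.800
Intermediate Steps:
m(V) = 2*V
T(s) = ⅘ (T(s) = 1*(-⅕) + 1 = -⅕ + 1 = ⅘)
m(2)*(T(1) - 5) = (2*2)*(⅘ - 5) = 4*(-21/5) = -84/5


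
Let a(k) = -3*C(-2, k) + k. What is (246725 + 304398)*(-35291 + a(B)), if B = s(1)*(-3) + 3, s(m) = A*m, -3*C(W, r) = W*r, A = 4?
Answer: -19444721686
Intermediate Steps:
C(W, r) = -W*r/3
s(m) = 4*m
B = -9 (B = (4*1)*(-3) + 3 = 4*(-3) + 3 = -12 + 3 = -9)
a(k) = -k (a(k) = -(-1)*(-2)*k + k = -2*k + k = -k)
(246725 + 304398)*(-35291 + a(B)) = (246725 + 304398)*(-35291 - 1*(-9)) = 551123*(-35291 + 9) = 551123*(-35282) = -19444721686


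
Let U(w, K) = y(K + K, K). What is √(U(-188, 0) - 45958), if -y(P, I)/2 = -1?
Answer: 2*I*√11489 ≈ 214.37*I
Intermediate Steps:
y(P, I) = 2 (y(P, I) = -2*(-1) = 2)
U(w, K) = 2
√(U(-188, 0) - 45958) = √(2 - 45958) = √(-45956) = 2*I*√11489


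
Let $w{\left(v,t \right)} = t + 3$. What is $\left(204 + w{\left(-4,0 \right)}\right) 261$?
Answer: $54027$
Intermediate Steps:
$w{\left(v,t \right)} = 3 + t$
$\left(204 + w{\left(-4,0 \right)}\right) 261 = \left(204 + \left(3 + 0\right)\right) 261 = \left(204 + 3\right) 261 = 207 \cdot 261 = 54027$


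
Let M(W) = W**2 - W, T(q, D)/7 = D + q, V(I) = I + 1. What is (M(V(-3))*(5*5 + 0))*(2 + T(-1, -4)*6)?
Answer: -31200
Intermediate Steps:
V(I) = 1 + I
T(q, D) = 7*D + 7*q (T(q, D) = 7*(D + q) = 7*D + 7*q)
(M(V(-3))*(5*5 + 0))*(2 + T(-1, -4)*6) = (((1 - 3)*(-1 + (1 - 3)))*(5*5 + 0))*(2 + (7*(-4) + 7*(-1))*6) = ((-2*(-1 - 2))*(25 + 0))*(2 + (-28 - 7)*6) = (-2*(-3)*25)*(2 - 35*6) = (6*25)*(2 - 210) = 150*(-208) = -31200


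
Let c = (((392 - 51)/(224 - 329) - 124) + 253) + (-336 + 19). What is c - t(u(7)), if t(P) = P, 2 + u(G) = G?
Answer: -20606/105 ≈ -196.25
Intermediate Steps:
u(G) = -2 + G
c = -20081/105 (c = ((341/(-105) - 124) + 253) - 317 = ((341*(-1/105) - 124) + 253) - 317 = ((-341/105 - 124) + 253) - 317 = (-13361/105 + 253) - 317 = 13204/105 - 317 = -20081/105 ≈ -191.25)
c - t(u(7)) = -20081/105 - (-2 + 7) = -20081/105 - 1*5 = -20081/105 - 5 = -20606/105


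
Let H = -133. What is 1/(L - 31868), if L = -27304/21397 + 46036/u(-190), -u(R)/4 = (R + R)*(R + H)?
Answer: -154486340/4923382303769 ≈ -3.1378e-5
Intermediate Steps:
u(R) = -8*R*(-133 + R) (u(R) = -4*(R + R)*(R - 133) = -4*2*R*(-133 + R) = -8*R*(-133 + R))
L = -211620649/154486340 (L = -27304/21397 + 46036/((8*(-190)*(133 - 1*(-190)))) = -27304*1/21397 + 46036/((8*(-190)*(133 + 190))) = -27304/21397 + 46036/((8*(-190)*323)) = -27304/21397 + 46036/(-490960) = -27304/21397 + 46036*(-1/490960) = -27304/21397 - 677/7220 = -211620649/154486340 ≈ -1.3698)
1/(L - 31868) = 1/(-211620649/154486340 - 31868) = 1/(-4923382303769/154486340) = -154486340/4923382303769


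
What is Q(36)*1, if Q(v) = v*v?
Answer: 1296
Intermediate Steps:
Q(v) = v**2
Q(36)*1 = 36**2*1 = 1296*1 = 1296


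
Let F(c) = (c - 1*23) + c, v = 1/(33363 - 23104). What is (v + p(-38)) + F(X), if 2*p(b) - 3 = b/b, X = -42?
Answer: -1077194/10259 ≈ -105.00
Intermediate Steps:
p(b) = 2 (p(b) = 3/2 + (b/b)/2 = 3/2 + (½)*1 = 3/2 + ½ = 2)
v = 1/10259 ≈ 9.7475e-5
F(c) = -23 + 2*c (F(c) = (c - 23) + c = (-23 + c) + c = -23 + 2*c)
(v + p(-38)) + F(X) = (1/10259 + 2) + (-23 + 2*(-42)) = 20519/10259 + (-23 - 84) = 20519/10259 - 107 = -1077194/10259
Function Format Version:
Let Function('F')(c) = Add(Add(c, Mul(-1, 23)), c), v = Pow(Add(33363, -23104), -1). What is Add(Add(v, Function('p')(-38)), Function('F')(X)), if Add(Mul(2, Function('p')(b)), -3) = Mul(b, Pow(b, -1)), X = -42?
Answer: Rational(-1077194, 10259) ≈ -105.00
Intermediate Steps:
Function('p')(b) = 2 (Function('p')(b) = Add(Rational(3, 2), Mul(Rational(1, 2), Mul(b, Pow(b, -1)))) = Add(Rational(3, 2), Mul(Rational(1, 2), 1)) = Add(Rational(3, 2), Rational(1, 2)) = 2)
v = Rational(1, 10259) (v = Pow(10259, -1) = Rational(1, 10259) ≈ 9.7475e-5)
Function('F')(c) = Add(-23, Mul(2, c)) (Function('F')(c) = Add(Add(c, -23), c) = Add(Add(-23, c), c) = Add(-23, Mul(2, c)))
Add(Add(v, Function('p')(-38)), Function('F')(X)) = Add(Add(Rational(1, 10259), 2), Add(-23, Mul(2, -42))) = Add(Rational(20519, 10259), Add(-23, -84)) = Add(Rational(20519, 10259), -107) = Rational(-1077194, 10259)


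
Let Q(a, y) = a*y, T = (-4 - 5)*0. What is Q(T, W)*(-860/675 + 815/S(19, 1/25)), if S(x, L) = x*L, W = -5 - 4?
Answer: 0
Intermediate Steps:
W = -9
S(x, L) = L*x
T = 0 (T = -9*0 = 0)
Q(T, W)*(-860/675 + 815/S(19, 1/25)) = (0*(-9))*(-860/675 + 815/((19/25))) = 0*(-860*1/675 + 815/(((1/25)*19))) = 0*(-172/135 + 815/(19/25)) = 0*(-172/135 + 815*(25/19)) = 0*(-172/135 + 20375/19) = 0*(2747357/2565) = 0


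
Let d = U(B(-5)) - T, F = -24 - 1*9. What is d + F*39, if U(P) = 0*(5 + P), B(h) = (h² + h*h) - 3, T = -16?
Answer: -1271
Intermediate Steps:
F = -33 (F = -24 - 9 = -33)
B(h) = -3 + 2*h² (B(h) = (h² + h²) - 3 = 2*h² - 3 = -3 + 2*h²)
U(P) = 0
d = 16 (d = 0 - 1*(-16) = 0 + 16 = 16)
d + F*39 = 16 - 33*39 = 16 - 1287 = -1271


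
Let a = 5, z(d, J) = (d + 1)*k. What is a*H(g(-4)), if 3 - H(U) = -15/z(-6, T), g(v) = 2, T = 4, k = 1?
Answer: 0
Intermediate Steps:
z(d, J) = 1 + d (z(d, J) = (d + 1)*1 = (1 + d)*1 = 1 + d)
H(U) = 0 (H(U) = 3 - (-15)/(1 - 6) = 3 - (-15)/(-5) = 3 - (-15)*(-1)/5 = 3 - 1*3 = 3 - 3 = 0)
a*H(g(-4)) = 5*0 = 0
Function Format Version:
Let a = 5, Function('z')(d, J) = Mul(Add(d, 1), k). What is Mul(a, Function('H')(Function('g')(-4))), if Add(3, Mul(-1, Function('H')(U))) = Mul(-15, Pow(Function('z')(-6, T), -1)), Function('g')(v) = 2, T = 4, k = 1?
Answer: 0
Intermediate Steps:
Function('z')(d, J) = Add(1, d) (Function('z')(d, J) = Mul(Add(d, 1), 1) = Mul(Add(1, d), 1) = Add(1, d))
Function('H')(U) = 0 (Function('H')(U) = Add(3, Mul(-1, Mul(-15, Pow(Add(1, -6), -1)))) = Add(3, Mul(-1, Mul(-15, Pow(-5, -1)))) = Add(3, Mul(-1, Mul(-15, Rational(-1, 5)))) = Add(3, Mul(-1, 3)) = Add(3, -3) = 0)
Mul(a, Function('H')(Function('g')(-4))) = Mul(5, 0) = 0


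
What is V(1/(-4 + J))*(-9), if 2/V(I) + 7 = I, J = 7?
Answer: 27/10 ≈ 2.7000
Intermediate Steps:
V(I) = 2/(-7 + I)
V(1/(-4 + J))*(-9) = (2/(-7 + 1/(-4 + 7)))*(-9) = (2/(-7 + 1/3))*(-9) = (2/(-7 + ⅓))*(-9) = (2/(-20/3))*(-9) = (2*(-3/20))*(-9) = -3/10*(-9) = 27/10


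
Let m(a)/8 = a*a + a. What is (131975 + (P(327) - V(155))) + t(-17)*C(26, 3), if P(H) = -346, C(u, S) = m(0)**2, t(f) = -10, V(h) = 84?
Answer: 131545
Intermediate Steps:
m(a) = 8*a + 8*a**2 (m(a) = 8*(a*a + a) = 8*(a**2 + a) = 8*(a + a**2) = 8*a + 8*a**2)
C(u, S) = 0 (C(u, S) = (8*0*(1 + 0))**2 = (8*0*1)**2 = 0**2 = 0)
(131975 + (P(327) - V(155))) + t(-17)*C(26, 3) = (131975 + (-346 - 1*84)) - 10*0 = (131975 + (-346 - 84)) + 0 = (131975 - 430) + 0 = 131545 + 0 = 131545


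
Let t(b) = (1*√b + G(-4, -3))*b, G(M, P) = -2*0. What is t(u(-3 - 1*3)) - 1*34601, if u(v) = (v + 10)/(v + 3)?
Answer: -34601 - 8*I*√3/9 ≈ -34601.0 - 1.5396*I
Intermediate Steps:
G(M, P) = 0
u(v) = (10 + v)/(3 + v)
t(b) = b^(3/2) (t(b) = (1*√b + 0)*b = (√b + 0)*b = √b*b = b^(3/2))
t(u(-3 - 1*3)) - 1*34601 = ((10 + (-3 - 1*3))/(3 + (-3 - 1*3)))^(3/2) - 1*34601 = ((10 + (-3 - 3))/(3 + (-3 - 3)))^(3/2) - 34601 = ((10 - 6)/(3 - 6))^(3/2) - 34601 = (4/(-3))^(3/2) - 34601 = (-⅓*4)^(3/2) - 34601 = (-4/3)^(3/2) - 34601 = -8*I*√3/9 - 34601 = -34601 - 8*I*√3/9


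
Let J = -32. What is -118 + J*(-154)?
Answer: 4810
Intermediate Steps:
-118 + J*(-154) = -118 - 32*(-154) = -118 + 4928 = 4810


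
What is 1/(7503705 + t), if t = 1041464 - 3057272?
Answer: 1/5487897 ≈ 1.8222e-7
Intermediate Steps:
t = -2015808
1/(7503705 + t) = 1/(7503705 - 2015808) = 1/5487897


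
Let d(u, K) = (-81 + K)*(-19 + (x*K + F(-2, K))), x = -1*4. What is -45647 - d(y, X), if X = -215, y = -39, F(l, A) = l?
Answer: 202697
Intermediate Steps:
x = -4
d(u, K) = (-81 + K)*(-21 - 4*K) (d(u, K) = (-81 + K)*(-19 + (-4*K - 2)) = (-81 + K)*(-19 + (-2 - 4*K)) = (-81 + K)*(-21 - 4*K))
-45647 - d(y, X) = -45647 - (1701 - 4*(-215)² + 303*(-215)) = -45647 - (1701 - 4*46225 - 65145) = -45647 - (1701 - 184900 - 65145) = -45647 - 1*(-248344) = -45647 + 248344 = 202697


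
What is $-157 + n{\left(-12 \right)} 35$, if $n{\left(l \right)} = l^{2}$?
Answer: $4883$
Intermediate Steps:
$-157 + n{\left(-12 \right)} 35 = -157 + \left(-12\right)^{2} \cdot 35 = -157 + 144 \cdot 35 = -157 + 5040 = 4883$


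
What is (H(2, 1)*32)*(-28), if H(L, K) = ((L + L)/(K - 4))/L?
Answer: 1792/3 ≈ 597.33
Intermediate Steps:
H(L, K) = 2/(-4 + K) (H(L, K) = ((2*L)/(-4 + K))/L = (2*L/(-4 + K))/L = 2/(-4 + K))
(H(2, 1)*32)*(-28) = ((2/(-4 + 1))*32)*(-28) = ((2/(-3))*32)*(-28) = ((2*(-1/3))*32)*(-28) = -2/3*32*(-28) = -64/3*(-28) = 1792/3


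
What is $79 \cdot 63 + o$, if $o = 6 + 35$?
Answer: $5018$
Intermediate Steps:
$o = 41$
$79 \cdot 63 + o = 79 \cdot 63 + 41 = 4977 + 41 = 5018$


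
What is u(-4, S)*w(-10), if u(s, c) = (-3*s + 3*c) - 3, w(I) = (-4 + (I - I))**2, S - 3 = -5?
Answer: 48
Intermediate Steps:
S = -2 (S = 3 - 5 = -2)
w(I) = 16 (w(I) = (-4 + 0)**2 = (-4)**2 = 16)
u(s, c) = -3 - 3*s + 3*c
u(-4, S)*w(-10) = (-3 - 3*(-4) + 3*(-2))*16 = (-3 + 12 - 6)*16 = 3*16 = 48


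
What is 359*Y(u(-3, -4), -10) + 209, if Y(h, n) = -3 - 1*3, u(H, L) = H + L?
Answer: -1945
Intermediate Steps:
Y(h, n) = -6 (Y(h, n) = -3 - 3 = -6)
359*Y(u(-3, -4), -10) + 209 = 359*(-6) + 209 = -2154 + 209 = -1945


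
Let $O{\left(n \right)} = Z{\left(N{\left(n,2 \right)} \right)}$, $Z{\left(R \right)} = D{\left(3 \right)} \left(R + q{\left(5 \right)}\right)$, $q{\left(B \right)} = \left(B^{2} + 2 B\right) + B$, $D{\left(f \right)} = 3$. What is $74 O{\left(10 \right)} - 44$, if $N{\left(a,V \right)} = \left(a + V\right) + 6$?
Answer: $12832$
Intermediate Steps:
$q{\left(B \right)} = B^{2} + 3 B$
$N{\left(a,V \right)} = 6 + V + a$ ($N{\left(a,V \right)} = \left(V + a\right) + 6 = 6 + V + a$)
$Z{\left(R \right)} = 120 + 3 R$ ($Z{\left(R \right)} = 3 \left(R + 5 \left(3 + 5\right)\right) = 3 \left(R + 5 \cdot 8\right) = 3 \left(R + 40\right) = 3 \left(40 + R\right) = 120 + 3 R$)
$O{\left(n \right)} = 144 + 3 n$ ($O{\left(n \right)} = 120 + 3 \left(6 + 2 + n\right) = 120 + 3 \left(8 + n\right) = 120 + \left(24 + 3 n\right) = 144 + 3 n$)
$74 O{\left(10 \right)} - 44 = 74 \left(144 + 3 \cdot 10\right) - 44 = 74 \left(144 + 30\right) - 44 = 74 \cdot 174 - 44 = 12876 - 44 = 12832$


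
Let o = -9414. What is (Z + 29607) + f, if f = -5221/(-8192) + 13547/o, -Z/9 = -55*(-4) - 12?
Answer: 1069423586575/38559744 ≈ 27734.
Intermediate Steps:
Z = -1872 (Z = -9*(-55*(-4) - 12) = -9*(220 - 12) = -9*208 = -1872)
f = -30913265/38559744 (f = -5221/(-8192) + 13547/(-9414) = -5221*(-1/8192) + 13547*(-1/9414) = 5221/8192 - 13547/9414 = -30913265/38559744 ≈ -0.80170)
(Z + 29607) + f = (-1872 + 29607) - 30913265/38559744 = 27735 - 30913265/38559744 = 1069423586575/38559744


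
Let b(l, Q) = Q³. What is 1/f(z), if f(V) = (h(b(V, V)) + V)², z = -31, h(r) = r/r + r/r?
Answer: 1/841 ≈ 0.0011891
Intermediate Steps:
h(r) = 2 (h(r) = 1 + 1 = 2)
f(V) = (2 + V)²
1/f(z) = 1/((2 - 31)²) = 1/((-29)²) = 1/841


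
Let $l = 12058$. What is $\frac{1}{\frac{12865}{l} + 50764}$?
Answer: $\frac{12058}{612125177} \approx 1.9699 \cdot 10^{-5}$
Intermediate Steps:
$\frac{1}{\frac{12865}{l} + 50764} = \frac{1}{\frac{12865}{12058} + 50764} = \frac{1}{\frac{612125177}{12058}} = \frac{12058}{612125177}$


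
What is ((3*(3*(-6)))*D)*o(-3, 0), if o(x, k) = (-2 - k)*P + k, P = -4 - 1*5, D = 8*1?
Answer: -7776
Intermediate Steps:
D = 8
P = -9 (P = -4 - 5 = -9)
o(x, k) = 18 + 10*k (o(x, k) = (-2 - k)*(-9) + k = (18 + 9*k) + k = 18 + 10*k)
((3*(3*(-6)))*D)*o(-3, 0) = ((3*(3*(-6)))*8)*(18 + 10*0) = ((3*(-18))*8)*(18 + 0) = -54*8*18 = -432*18 = -7776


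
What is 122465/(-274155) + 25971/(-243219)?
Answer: -351484708/635044809 ≈ -0.55348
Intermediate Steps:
122465/(-274155) + 25971/(-243219) = 122465*(-1/274155) + 25971*(-1/243219) = -3499/7833 - 8657/81073 = -351484708/635044809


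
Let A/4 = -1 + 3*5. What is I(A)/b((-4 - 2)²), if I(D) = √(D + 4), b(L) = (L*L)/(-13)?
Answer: -13*√15/648 ≈ -0.077699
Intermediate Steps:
b(L) = -L²/13 (b(L) = L²*(-1/13) = -L²/13)
A = 56 (A = 4*(-1 + 3*5) = 4*(-1 + 15) = 4*14 = 56)
I(D) = √(4 + D)
I(A)/b((-4 - 2)²) = √(4 + 56)/((-(-4 - 2)⁴/13)) = √60/((-((-6)²)²/13)) = (2*√15)/((-1/13*36²)) = (2*√15)/((-1/13*1296)) = (2*√15)/(-1296/13) = -13*√15/648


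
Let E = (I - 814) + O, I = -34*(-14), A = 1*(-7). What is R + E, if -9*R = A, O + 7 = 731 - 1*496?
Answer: -983/9 ≈ -109.22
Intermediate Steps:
A = -7
I = 476
O = 228 (O = -7 + (731 - 1*496) = -7 + (731 - 496) = -7 + 235 = 228)
R = 7/9 (R = -⅑*(-7) = 7/9 ≈ 0.77778)
E = -110 (E = (476 - 814) + 228 = -338 + 228 = -110)
R + E = 7/9 - 110 = -983/9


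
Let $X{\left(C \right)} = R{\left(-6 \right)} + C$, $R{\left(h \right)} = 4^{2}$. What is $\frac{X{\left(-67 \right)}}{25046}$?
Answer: $- \frac{51}{25046} \approx -0.0020363$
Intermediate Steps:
$R{\left(h \right)} = 16$
$X{\left(C \right)} = 16 + C$
$\frac{X{\left(-67 \right)}}{25046} = \frac{16 - 67}{25046} = \left(-51\right) \frac{1}{25046} = - \frac{51}{25046}$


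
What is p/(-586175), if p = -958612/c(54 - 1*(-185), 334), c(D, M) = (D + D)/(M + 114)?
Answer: 214729088/140095825 ≈ 1.5327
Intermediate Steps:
c(D, M) = 2*D/(114 + M) (c(D, M) = (2*D)/(114 + M) = 2*D/(114 + M))
p = -214729088/239 (p = -958612*(114 + 334)/(2*(54 - 1*(-185))) = -958612*224/(54 + 185) = -958612/(2*239*(1/448)) = -958612/239/224 = -958612*224/239 = -214729088/239 ≈ -8.9845e+5)
p/(-586175) = -214729088/239/(-586175) = -214729088/239*(-1/586175) = 214729088/140095825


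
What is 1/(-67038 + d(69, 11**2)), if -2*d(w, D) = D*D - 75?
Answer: -1/74321 ≈ -1.3455e-5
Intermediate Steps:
d(w, D) = 75/2 - D**2/2 (d(w, D) = -(D*D - 75)/2 = -(D**2 - 75)/2 = -(-75 + D**2)/2 = 75/2 - D**2/2)
1/(-67038 + d(69, 11**2)) = 1/(-67038 + (75/2 - (11**2)**2/2)) = 1/(-67038 + (75/2 - 1/2*121**2)) = 1/(-67038 + (75/2 - 1/2*14641)) = 1/(-67038 + (75/2 - 14641/2)) = 1/(-67038 - 7283) = 1/(-74321) = -1/74321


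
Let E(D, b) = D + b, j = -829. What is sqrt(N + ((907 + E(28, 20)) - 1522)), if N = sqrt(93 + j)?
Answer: sqrt(-567 + 4*I*sqrt(46)) ≈ 0.5695 + 23.819*I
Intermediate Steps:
N = 4*I*sqrt(46) (N = sqrt(93 - 829) = sqrt(-736) = 4*I*sqrt(46) ≈ 27.129*I)
sqrt(N + ((907 + E(28, 20)) - 1522)) = sqrt(4*I*sqrt(46) + ((907 + (28 + 20)) - 1522)) = sqrt(4*I*sqrt(46) + ((907 + 48) - 1522)) = sqrt(4*I*sqrt(46) + (955 - 1522)) = sqrt(4*I*sqrt(46) - 567) = sqrt(-567 + 4*I*sqrt(46))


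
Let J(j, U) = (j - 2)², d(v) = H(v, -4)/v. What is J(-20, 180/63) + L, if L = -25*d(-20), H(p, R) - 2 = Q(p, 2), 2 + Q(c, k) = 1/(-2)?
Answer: 3867/8 ≈ 483.38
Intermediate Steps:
Q(c, k) = -5/2 (Q(c, k) = -2 + 1/(-2) = -2 - ½ = -5/2)
H(p, R) = -½ (H(p, R) = 2 - 5/2 = -½)
d(v) = -1/(2*v)
J(j, U) = (-2 + j)²
L = -5/8 (L = -(-25)/(2*(-20)) = -(-25)*(-1)/(2*20) = -25*1/40 = -5/8 ≈ -0.62500)
J(-20, 180/63) + L = (-2 - 20)² - 5/8 = (-22)² - 5/8 = 484 - 5/8 = 3867/8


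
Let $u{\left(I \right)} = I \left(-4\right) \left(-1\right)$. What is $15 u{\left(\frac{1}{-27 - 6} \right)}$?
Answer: $- \frac{20}{11} \approx -1.8182$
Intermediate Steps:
$u{\left(I \right)} = 4 I$ ($u{\left(I \right)} = - 4 I \left(-1\right) = 4 I$)
$15 u{\left(\frac{1}{-27 - 6} \right)} = 15 \frac{4}{-27 - 6} = 15 \frac{4}{-33} = 15 \cdot 4 \left(- \frac{1}{33}\right) = 15 \left(- \frac{4}{33}\right) = - \frac{20}{11}$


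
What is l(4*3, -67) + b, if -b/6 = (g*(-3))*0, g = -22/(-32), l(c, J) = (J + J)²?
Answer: 17956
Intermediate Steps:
l(c, J) = 4*J² (l(c, J) = (2*J)² = 4*J²)
g = 11/16 (g = -22*(-1/32) = 11/16 ≈ 0.68750)
b = 0 (b = -6*(11/16)*(-3)*0 = -(-99)*0/8 = -6*0 = 0)
l(4*3, -67) + b = 4*(-67)² + 0 = 4*4489 + 0 = 17956 + 0 = 17956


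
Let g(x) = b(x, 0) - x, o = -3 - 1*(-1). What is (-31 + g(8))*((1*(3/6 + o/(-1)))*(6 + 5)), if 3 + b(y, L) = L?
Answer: -1155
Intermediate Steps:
b(y, L) = -3 + L
o = -2 (o = -3 + 1 = -2)
g(x) = -3 - x (g(x) = (-3 + 0) - x = -3 - x)
(-31 + g(8))*((1*(3/6 + o/(-1)))*(6 + 5)) = (-31 + (-3 - 1*8))*((1*(3/6 - 2/(-1)))*(6 + 5)) = (-31 + (-3 - 8))*((1*(3*(⅙) - 2*(-1)))*11) = (-31 - 11)*((1*(½ + 2))*11) = -42*1*(5/2)*11 = -105*11 = -42*55/2 = -1155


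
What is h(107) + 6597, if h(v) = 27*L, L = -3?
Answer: 6516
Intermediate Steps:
h(v) = -81 (h(v) = 27*(-3) = -81)
h(107) + 6597 = -81 + 6597 = 6516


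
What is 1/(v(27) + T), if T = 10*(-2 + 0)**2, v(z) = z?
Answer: 1/67 ≈ 0.014925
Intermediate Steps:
T = 40 (T = 10*(-2)**2 = 10*4 = 40)
1/(v(27) + T) = 1/(27 + 40) = 1/67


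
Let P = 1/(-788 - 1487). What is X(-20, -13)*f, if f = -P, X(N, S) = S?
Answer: -1/175 ≈ -0.0057143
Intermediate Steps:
P = -1/2275 (P = 1/(-2275) = -1/2275 ≈ -0.00043956)
f = 1/2275 (f = -1*(-1/2275) = 1/2275 ≈ 0.00043956)
X(-20, -13)*f = -13*1/2275 = -1/175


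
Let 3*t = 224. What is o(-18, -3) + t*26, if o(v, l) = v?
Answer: 5770/3 ≈ 1923.3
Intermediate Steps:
t = 224/3 (t = (1/3)*224 = 224/3 ≈ 74.667)
o(-18, -3) + t*26 = -18 + (224/3)*26 = -18 + 5824/3 = 5770/3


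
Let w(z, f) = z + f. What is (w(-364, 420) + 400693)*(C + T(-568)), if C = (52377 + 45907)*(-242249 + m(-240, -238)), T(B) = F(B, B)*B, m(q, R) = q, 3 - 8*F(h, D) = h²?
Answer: -9541786716205965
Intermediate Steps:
F(h, D) = 3/8 - h²/8
T(B) = B*(3/8 - B²/8) (T(B) = (3/8 - B²/8)*B = B*(3/8 - B²/8))
C = -23832788876 (C = (52377 + 45907)*(-242249 - 240) = 98284*(-242489) = -23832788876)
w(z, f) = f + z
(w(-364, 420) + 400693)*(C + T(-568)) = ((420 - 364) + 400693)*(-23832788876 + (⅛)*(-568)*(3 - 1*(-568)²)) = (56 + 400693)*(-23832788876 + (⅛)*(-568)*(3 - 1*322624)) = 400749*(-23832788876 + (⅛)*(-568)*(3 - 322624)) = 400749*(-23832788876 + (⅛)*(-568)*(-322621)) = 400749*(-23832788876 + 22906091) = 400749*(-23809882785) = -9541786716205965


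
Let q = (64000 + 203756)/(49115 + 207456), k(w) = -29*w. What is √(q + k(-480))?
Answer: 6*√25455663798761/256571 ≈ 117.99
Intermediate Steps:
q = 267756/256571 ≈ 1.0436
√(q + k(-480)) = √(267756/256571 - 29*(-480)) = √(267756/256571 + 13920) = √(3571736076/256571) = 6*√25455663798761/256571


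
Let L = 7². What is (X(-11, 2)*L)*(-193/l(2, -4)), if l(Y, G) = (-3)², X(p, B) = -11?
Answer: 104027/9 ≈ 11559.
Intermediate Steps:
L = 49
l(Y, G) = 9
(X(-11, 2)*L)*(-193/l(2, -4)) = (-11*49)*(-193/9) = -(-104027)/9 = -539*(-193/9) = 104027/9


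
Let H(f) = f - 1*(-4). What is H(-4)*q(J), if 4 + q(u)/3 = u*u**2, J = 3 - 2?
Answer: 0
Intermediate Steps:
H(f) = 4 + f (H(f) = f + 4 = 4 + f)
J = 1
q(u) = -12 + 3*u**3 (q(u) = -12 + 3*(u*u**2) = -12 + 3*u**3)
H(-4)*q(J) = (4 - 4)*(-12 + 3*1**3) = 0*(-12 + 3*1) = 0*(-12 + 3) = 0*(-9) = 0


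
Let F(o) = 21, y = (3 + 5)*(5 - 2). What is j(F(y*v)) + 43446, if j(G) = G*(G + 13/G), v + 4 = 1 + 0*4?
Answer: 43900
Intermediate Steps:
v = -3 (v = -4 + (1 + 0*4) = -4 + (1 + 0) = -4 + 1 = -3)
y = 24 (y = 8*3 = 24)
j(F(y*v)) + 43446 = (13 + 21²) + 43446 = (13 + 441) + 43446 = 454 + 43446 = 43900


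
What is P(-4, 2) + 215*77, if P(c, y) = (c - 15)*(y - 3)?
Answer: 16574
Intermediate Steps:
P(c, y) = (-15 + c)*(-3 + y)
P(-4, 2) + 215*77 = (45 - 15*2 - 3*(-4) - 4*2) + 215*77 = (45 - 30 + 12 - 8) + 16555 = 19 + 16555 = 16574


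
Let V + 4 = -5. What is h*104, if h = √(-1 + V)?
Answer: 104*I*√10 ≈ 328.88*I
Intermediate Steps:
V = -9 (V = -4 - 5 = -9)
h = I*√10 (h = √(-1 - 9) = √(-10) = I*√10 ≈ 3.1623*I)
h*104 = (I*√10)*104 = 104*I*√10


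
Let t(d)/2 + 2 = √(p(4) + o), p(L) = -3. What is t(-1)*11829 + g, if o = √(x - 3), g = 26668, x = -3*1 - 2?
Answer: -20648 + 23658*√(-3 + 2*I*√2) ≈ -2919.4 + 44648.0*I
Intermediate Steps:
x = -5 (x = -3 - 2 = -5)
o = 2*I*√2 (o = √(-5 - 3) = √(-8) = 2*I*√2 ≈ 2.8284*I)
t(d) = -4 + 2*√(-3 + 2*I*√2)
t(-1)*11829 + g = (-4 + 2*√(-3 + 2*I*√2))*11829 + 26668 = (-47316 + 23658*√(-3 + 2*I*√2)) + 26668 = -20648 + 23658*√(-3 + 2*I*√2)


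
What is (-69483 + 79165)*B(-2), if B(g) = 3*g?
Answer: -58092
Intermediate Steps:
(-69483 + 79165)*B(-2) = (-69483 + 79165)*(3*(-2)) = 9682*(-6) = -58092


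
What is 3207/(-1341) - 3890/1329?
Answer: -351059/66007 ≈ -5.3185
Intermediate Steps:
3207/(-1341) - 3890/1329 = 3207*(-1/1341) - 3890*1/1329 = -1069/447 - 3890/1329 = -351059/66007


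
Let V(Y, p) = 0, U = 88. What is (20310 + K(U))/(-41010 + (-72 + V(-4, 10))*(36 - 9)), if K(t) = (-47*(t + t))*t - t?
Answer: 353857/21477 ≈ 16.476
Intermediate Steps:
K(t) = -t - 94*t² (K(t) = (-94*t)*t - t = -94*t² - t = -t - 94*t²)
(20310 + K(U))/(-41010 + (-72 + V(-4, 10))*(36 - 9)) = (20310 - 1*88*(1 + 94*88))/(-41010 + (-72 + 0)*(36 - 9)) = (20310 - 1*88*(1 + 8272))/(-41010 - 72*27) = (20310 - 1*88*8273)/(-41010 - 1944) = (20310 - 728024)/(-42954) = -707714*(-1/42954) = 353857/21477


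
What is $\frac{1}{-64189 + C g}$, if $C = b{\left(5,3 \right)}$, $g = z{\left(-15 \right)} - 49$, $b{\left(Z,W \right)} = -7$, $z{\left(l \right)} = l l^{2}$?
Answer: $- \frac{1}{40221} \approx -2.4863 \cdot 10^{-5}$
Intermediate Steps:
$z{\left(l \right)} = l^{3}$
$g = -3424$ ($g = \left(-15\right)^{3} - 49 = -3375 - 49 = -3424$)
$C = -7$
$\frac{1}{-64189 + C g} = \frac{1}{-64189 - -23968} = \frac{1}{-64189 + 23968} = \frac{1}{-40221} = - \frac{1}{40221}$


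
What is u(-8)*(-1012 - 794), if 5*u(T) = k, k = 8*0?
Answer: 0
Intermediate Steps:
k = 0
u(T) = 0 (u(T) = (⅕)*0 = 0)
u(-8)*(-1012 - 794) = 0*(-1012 - 794) = 0*(-1806) = 0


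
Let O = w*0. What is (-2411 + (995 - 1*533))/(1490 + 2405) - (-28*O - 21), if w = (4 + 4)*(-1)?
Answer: 79846/3895 ≈ 20.500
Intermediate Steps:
w = -8 (w = 8*(-1) = -8)
O = 0 (O = -8*0 = 0)
(-2411 + (995 - 1*533))/(1490 + 2405) - (-28*O - 21) = (-2411 + (995 - 1*533))/(1490 + 2405) - (-28*0 - 21) = (-2411 + (995 - 533))/3895 - (0 - 21) = (-2411 + 462)*(1/3895) - 1*(-21) = -1949*1/3895 + 21 = -1949/3895 + 21 = 79846/3895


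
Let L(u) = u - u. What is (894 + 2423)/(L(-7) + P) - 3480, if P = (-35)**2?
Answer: -4259683/1225 ≈ -3477.3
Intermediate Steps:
L(u) = 0
P = 1225
(894 + 2423)/(L(-7) + P) - 3480 = (894 + 2423)/(0 + 1225) - 3480 = 3317/1225 - 3480 = -4259683/1225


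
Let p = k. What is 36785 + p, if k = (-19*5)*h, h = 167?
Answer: 20920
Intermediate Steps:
k = -15865 (k = -19*5*167 = -95*167 = -15865)
p = -15865
36785 + p = 36785 - 15865 = 20920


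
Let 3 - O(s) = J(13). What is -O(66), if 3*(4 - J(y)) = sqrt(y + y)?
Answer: 1 - sqrt(26)/3 ≈ -0.69967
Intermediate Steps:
J(y) = 4 - sqrt(2)*sqrt(y)/3 (J(y) = 4 - sqrt(y + y)/3 = 4 - sqrt(2)*sqrt(y)/3)
O(s) = -1 + sqrt(26)/3 (O(s) = 3 - (4 - sqrt(2)*sqrt(13)/3) = 3 - (4 - sqrt(26)/3) = 3 + (-4 + sqrt(26)/3) = -1 + sqrt(26)/3)
-O(66) = -(-1 + sqrt(26)/3) = 1 - sqrt(26)/3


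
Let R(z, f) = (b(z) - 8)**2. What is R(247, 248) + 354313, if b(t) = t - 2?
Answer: 410482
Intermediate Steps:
b(t) = -2 + t
R(z, f) = (-10 + z)**2 (R(z, f) = ((-2 + z) - 8)**2 = (-10 + z)**2)
R(247, 248) + 354313 = (-10 + 247)**2 + 354313 = 237**2 + 354313 = 56169 + 354313 = 410482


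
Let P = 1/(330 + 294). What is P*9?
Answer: 3/208 ≈ 0.014423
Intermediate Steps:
P = 1/624 ≈ 0.0016026
P*9 = (1/624)*9 = 3/208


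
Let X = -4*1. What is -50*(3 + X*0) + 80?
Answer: -70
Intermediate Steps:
X = -4
-50*(3 + X*0) + 80 = -50*(3 - 4*0) + 80 = -50*(3 + 0) + 80 = -50*3 + 80 = -150 + 80 = -70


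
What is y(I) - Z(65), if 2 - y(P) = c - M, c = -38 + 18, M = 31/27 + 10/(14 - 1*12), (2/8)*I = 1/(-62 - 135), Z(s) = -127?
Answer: 4189/27 ≈ 155.15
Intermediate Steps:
I = -4/197 (I = 4/(-62 - 135) = 4/(-197) = 4*(-1/197) = -4/197 ≈ -0.020305)
M = 166/27 (M = 31*(1/27) + 10/(14 - 12) = 31/27 + 10/2 = 31/27 + 10*(1/2) = 31/27 + 5 = 166/27 ≈ 6.1481)
c = -20
y(P) = 760/27 (y(P) = 2 - (-20 - 1*166/27) = 2 - (-20 - 166/27) = 2 - 1*(-706/27) = 2 + 706/27 = 760/27)
y(I) - Z(65) = 760/27 - 1*(-127) = 760/27 + 127 = 4189/27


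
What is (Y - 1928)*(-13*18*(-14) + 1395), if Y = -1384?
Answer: -15470352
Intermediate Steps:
(Y - 1928)*(-13*18*(-14) + 1395) = (-1384 - 1928)*(-13*18*(-14) + 1395) = -3312*(-234*(-14) + 1395) = -3312*(3276 + 1395) = -3312*4671 = -15470352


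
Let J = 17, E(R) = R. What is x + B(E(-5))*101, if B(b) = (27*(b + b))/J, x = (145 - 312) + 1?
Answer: -30092/17 ≈ -1770.1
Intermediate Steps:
x = -166 (x = -167 + 1 = -166)
B(b) = 54*b/17 (B(b) = (27*(b + b))/17 = (27*(2*b))*(1/17) = (54*b)*(1/17) = 54*b/17)
x + B(E(-5))*101 = -166 + ((54/17)*(-5))*101 = -166 - 270/17*101 = -166 - 27270/17 = -30092/17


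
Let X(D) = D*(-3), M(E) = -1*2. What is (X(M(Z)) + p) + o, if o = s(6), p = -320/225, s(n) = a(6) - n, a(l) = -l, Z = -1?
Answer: -334/45 ≈ -7.4222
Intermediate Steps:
M(E) = -2
X(D) = -3*D
s(n) = -6 - n (s(n) = -1*6 - n = -6 - n)
p = -64/45 (p = -320*1/225 = -64/45 ≈ -1.4222)
o = -12 (o = -6 - 1*6 = -6 - 6 = -12)
(X(M(Z)) + p) + o = (-3*(-2) - 64/45) - 12 = (6 - 64/45) - 12 = 206/45 - 12 = -334/45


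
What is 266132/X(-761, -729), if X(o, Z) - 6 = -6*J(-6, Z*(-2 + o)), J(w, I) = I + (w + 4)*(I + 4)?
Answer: 66533/834354 ≈ 0.079742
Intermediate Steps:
J(w, I) = I + (4 + I)*(4 + w) (J(w, I) = I + (4 + w)*(4 + I) = I + (4 + I)*(4 + w))
X(o, Z) = 54 + 6*Z*(-2 + o) (X(o, Z) = 6 - 6*(16 + 4*(-6) + 5*(Z*(-2 + o)) + (Z*(-2 + o))*(-6)) = 6 - 6*(16 - 24 + 5*Z*(-2 + o) - 6*Z*(-2 + o)) = 6 - 6*(-8 - Z*(-2 + o)) = 6 + (48 + 6*Z*(-2 + o)) = 54 + 6*Z*(-2 + o))
266132/X(-761, -729) = 266132/(54 + 6*(-729)*(-2 - 761)) = 266132/(54 + 6*(-729)*(-763)) = 266132/(54 + 3337362) = 266132/3337416 = 266132*(1/3337416) = 66533/834354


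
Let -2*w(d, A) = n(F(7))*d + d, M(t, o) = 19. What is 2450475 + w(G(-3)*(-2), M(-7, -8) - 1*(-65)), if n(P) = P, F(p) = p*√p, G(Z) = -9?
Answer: 2450466 - 63*√7 ≈ 2.4503e+6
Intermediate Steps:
F(p) = p^(3/2)
w(d, A) = -d/2 - 7*d*√7/2 (w(d, A) = -(7^(3/2)*d + d)/2 = -((7*√7)*d + d)/2 = -(7*d*√7 + d)/2 = -(d + 7*d*√7)/2 = -d/2 - 7*d*√7/2)
2450475 + w(G(-3)*(-2), M(-7, -8) - 1*(-65)) = 2450475 - (-9*(-2))*(1 + 7*√7)/2 = 2450475 - ½*18*(1 + 7*√7) = 2450475 + (-9 - 63*√7) = 2450466 - 63*√7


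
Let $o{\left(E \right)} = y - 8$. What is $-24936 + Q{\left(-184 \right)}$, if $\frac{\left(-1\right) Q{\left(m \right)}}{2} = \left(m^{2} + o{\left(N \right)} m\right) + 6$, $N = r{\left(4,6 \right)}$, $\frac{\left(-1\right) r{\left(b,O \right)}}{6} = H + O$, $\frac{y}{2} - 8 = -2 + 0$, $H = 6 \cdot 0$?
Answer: $-91188$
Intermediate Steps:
$H = 0$
$y = 12$ ($y = 16 + 2 \left(-2 + 0\right) = 16 + 2 \left(-2\right) = 16 - 4 = 12$)
$r{\left(b,O \right)} = - 6 O$ ($r{\left(b,O \right)} = - 6 \left(0 + O\right) = - 6 O$)
$N = -36$ ($N = \left(-6\right) 6 = -36$)
$o{\left(E \right)} = 4$ ($o{\left(E \right)} = 12 - 8 = 4$)
$Q{\left(m \right)} = -12 - 8 m - 2 m^{2}$ ($Q{\left(m \right)} = - 2 \left(\left(m^{2} + 4 m\right) + 6\right) = - 2 \left(6 + m^{2} + 4 m\right) = -12 - 8 m - 2 m^{2}$)
$-24936 + Q{\left(-184 \right)} = -24936 - \left(-1460 + 67712\right) = -24936 - 66252 = -91188$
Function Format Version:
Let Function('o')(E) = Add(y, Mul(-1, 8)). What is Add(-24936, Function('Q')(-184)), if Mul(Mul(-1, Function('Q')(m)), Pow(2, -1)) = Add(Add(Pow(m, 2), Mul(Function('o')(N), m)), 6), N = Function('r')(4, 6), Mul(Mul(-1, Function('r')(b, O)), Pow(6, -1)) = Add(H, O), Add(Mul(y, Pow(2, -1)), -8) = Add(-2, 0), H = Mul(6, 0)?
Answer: -91188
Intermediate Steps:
H = 0
y = 12 (y = Add(16, Mul(2, Add(-2, 0))) = Add(16, Mul(2, -2)) = Add(16, -4) = 12)
Function('r')(b, O) = Mul(-6, O) (Function('r')(b, O) = Mul(-6, Add(0, O)) = Mul(-6, O))
N = -36 (N = Mul(-6, 6) = -36)
Function('o')(E) = 4 (Function('o')(E) = Add(12, Mul(-1, 8)) = Add(12, -8) = 4)
Function('Q')(m) = Add(-12, Mul(-8, m), Mul(-2, Pow(m, 2))) (Function('Q')(m) = Mul(-2, Add(Add(Pow(m, 2), Mul(4, m)), 6)) = Mul(-2, Add(6, Pow(m, 2), Mul(4, m))) = Add(-12, Mul(-8, m), Mul(-2, Pow(m, 2))))
Add(-24936, Function('Q')(-184)) = Add(-24936, Add(-12, Mul(-8, -184), Mul(-2, Pow(-184, 2)))) = Add(-24936, Add(-12, 1472, Mul(-2, 33856))) = Add(-24936, Add(-12, 1472, -67712)) = Add(-24936, -66252) = -91188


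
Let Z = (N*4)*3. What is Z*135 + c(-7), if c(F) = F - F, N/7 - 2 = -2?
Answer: 0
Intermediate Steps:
N = 0 (N = 14 + 7*(-2) = 14 - 14 = 0)
c(F) = 0
Z = 0 (Z = (0*4)*3 = 0*3 = 0)
Z*135 + c(-7) = 0*135 + 0 = 0 + 0 = 0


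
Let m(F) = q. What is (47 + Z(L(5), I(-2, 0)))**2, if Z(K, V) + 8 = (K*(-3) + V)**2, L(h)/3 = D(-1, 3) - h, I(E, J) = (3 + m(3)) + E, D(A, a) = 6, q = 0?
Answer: 10609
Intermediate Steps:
m(F) = 0
I(E, J) = 3 + E (I(E, J) = (3 + 0) + E = 3 + E)
L(h) = 18 - 3*h (L(h) = 3*(6 - h) = 18 - 3*h)
Z(K, V) = -8 + (V - 3*K)**2 (Z(K, V) = -8 + (K*(-3) + V)**2 = -8 + (-3*K + V)**2 = -8 + (V - 3*K)**2)
(47 + Z(L(5), I(-2, 0)))**2 = (47 + (-8 + (-(3 - 2) + 3*(18 - 3*5))**2))**2 = (47 + (-8 + (-1*1 + 3*(18 - 15))**2))**2 = (47 + (-8 + (-1 + 3*3)**2))**2 = (47 + (-8 + (-1 + 9)**2))**2 = (47 + (-8 + 8**2))**2 = (47 + (-8 + 64))**2 = (47 + 56)**2 = 103**2 = 10609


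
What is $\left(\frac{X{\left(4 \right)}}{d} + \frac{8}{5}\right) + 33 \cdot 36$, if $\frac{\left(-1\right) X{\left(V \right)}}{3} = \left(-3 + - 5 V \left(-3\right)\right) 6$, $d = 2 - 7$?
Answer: $\frac{6974}{5} \approx 1394.8$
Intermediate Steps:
$d = -5$ ($d = 2 - 7 = -5$)
$X{\left(V \right)} = 54 - 270 V$ ($X{\left(V \right)} = - 3 \left(-3 + - 5 V \left(-3\right)\right) 6 = - 3 \left(-3 + 15 V\right) 6 = - 3 \left(-18 + 90 V\right) = 54 - 270 V$)
$\left(\frac{X{\left(4 \right)}}{d} + \frac{8}{5}\right) + 33 \cdot 36 = \left(\frac{54 - 1080}{-5} + \frac{8}{5}\right) + 33 \cdot 36 = \left(\left(54 - 1080\right) \left(- \frac{1}{5}\right) + 8 \cdot \frac{1}{5}\right) + 1188 = \left(\left(-1026\right) \left(- \frac{1}{5}\right) + \frac{8}{5}\right) + 1188 = \left(\frac{1026}{5} + \frac{8}{5}\right) + 1188 = \frac{1034}{5} + 1188 = \frac{6974}{5}$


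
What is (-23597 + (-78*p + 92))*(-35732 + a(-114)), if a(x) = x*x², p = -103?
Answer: 23473776996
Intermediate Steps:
a(x) = x³
(-23597 + (-78*p + 92))*(-35732 + a(-114)) = (-23597 + (-78*(-103) + 92))*(-35732 + (-114)³) = (-23597 + (8034 + 92))*(-35732 - 1481544) = (-23597 + 8126)*(-1517276) = -15471*(-1517276) = 23473776996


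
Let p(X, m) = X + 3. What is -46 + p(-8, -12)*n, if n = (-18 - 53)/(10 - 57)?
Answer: -2517/47 ≈ -53.553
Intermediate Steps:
p(X, m) = 3 + X
n = 71/47 (n = -71/(-47) = -71*(-1/47) = 71/47 ≈ 1.5106)
-46 + p(-8, -12)*n = -46 + (3 - 8)*(71/47) = -46 - 5*71/47 = -46 - 355/47 = -2517/47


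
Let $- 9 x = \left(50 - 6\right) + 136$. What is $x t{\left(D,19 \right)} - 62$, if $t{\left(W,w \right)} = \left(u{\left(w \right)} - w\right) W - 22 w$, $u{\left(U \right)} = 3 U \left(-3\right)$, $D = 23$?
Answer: $95698$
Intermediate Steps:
$u{\left(U \right)} = - 9 U$
$x = -20$ ($x = - \frac{\left(50 - 6\right) + 136}{9} = - \frac{44 + 136}{9} = \left(- \frac{1}{9}\right) 180 = -20$)
$t{\left(W,w \right)} = - 22 w - 10 W w$ ($t{\left(W,w \right)} = \left(- 9 w - w\right) W - 22 w = - 10 w W - 22 w = - 10 W w - 22 w = - 22 w - 10 W w$)
$x t{\left(D,19 \right)} - 62 = - 20 \cdot 2 \cdot 19 \left(-11 - 115\right) - 62 = - 20 \cdot 2 \cdot 19 \left(-126\right) - 62 = \left(-20\right) \left(-4788\right) - 62 = 95760 - 62 = 95698$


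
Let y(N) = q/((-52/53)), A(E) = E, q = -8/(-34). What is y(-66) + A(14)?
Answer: 3041/221 ≈ 13.760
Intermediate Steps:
q = 4/17 (q = -8*(-1/34) = 4/17 ≈ 0.23529)
y(N) = -53/221 (y(N) = 4/(17*((-52/53))) = 4/(17*((-52*1/53))) = 4/(17*(-52/53)) = (4/17)*(-53/52) = -53/221)
y(-66) + A(14) = -53/221 + 14 = 3041/221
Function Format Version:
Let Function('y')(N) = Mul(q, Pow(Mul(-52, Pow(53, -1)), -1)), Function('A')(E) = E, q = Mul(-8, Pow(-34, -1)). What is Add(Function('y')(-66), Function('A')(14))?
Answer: Rational(3041, 221) ≈ 13.760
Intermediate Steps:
q = Rational(4, 17) (q = Mul(-8, Rational(-1, 34)) = Rational(4, 17) ≈ 0.23529)
Function('y')(N) = Rational(-53, 221) (Function('y')(N) = Mul(Rational(4, 17), Pow(Mul(-52, Pow(53, -1)), -1)) = Mul(Rational(4, 17), Pow(Mul(-52, Rational(1, 53)), -1)) = Mul(Rational(4, 17), Pow(Rational(-52, 53), -1)) = Mul(Rational(4, 17), Rational(-53, 52)) = Rational(-53, 221))
Add(Function('y')(-66), Function('A')(14)) = Add(Rational(-53, 221), 14) = Rational(3041, 221)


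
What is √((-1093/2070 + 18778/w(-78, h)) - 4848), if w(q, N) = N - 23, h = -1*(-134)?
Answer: I*√3049915417910/25530 ≈ 68.406*I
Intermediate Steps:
h = 134
w(q, N) = -23 + N
√((-1093/2070 + 18778/w(-78, h)) - 4848) = √((-1093/2070 + 18778/(-23 + 134)) - 4848) = √((-1093*1/2070 + 18778/111) - 4848) = √((-1093/2070 + 18778*(1/111)) - 4848) = √((-1093/2070 + 18778/111) - 4848) = √(12916379/76590 - 4848) = √(-358391941/76590) = I*√3049915417910/25530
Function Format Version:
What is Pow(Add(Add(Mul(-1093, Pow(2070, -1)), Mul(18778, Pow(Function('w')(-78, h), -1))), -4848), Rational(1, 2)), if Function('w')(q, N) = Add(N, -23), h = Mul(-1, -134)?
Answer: Mul(Rational(1, 25530), I, Pow(3049915417910, Rational(1, 2))) ≈ Mul(68.406, I)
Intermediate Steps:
h = 134
Function('w')(q, N) = Add(-23, N)
Pow(Add(Add(Mul(-1093, Pow(2070, -1)), Mul(18778, Pow(Function('w')(-78, h), -1))), -4848), Rational(1, 2)) = Pow(Add(Add(Mul(-1093, Pow(2070, -1)), Mul(18778, Pow(Add(-23, 134), -1))), -4848), Rational(1, 2)) = Pow(Add(Add(Mul(-1093, Rational(1, 2070)), Mul(18778, Pow(111, -1))), -4848), Rational(1, 2)) = Pow(Add(Add(Rational(-1093, 2070), Mul(18778, Rational(1, 111))), -4848), Rational(1, 2)) = Pow(Add(Add(Rational(-1093, 2070), Rational(18778, 111)), -4848), Rational(1, 2)) = Pow(Add(Rational(12916379, 76590), -4848), Rational(1, 2)) = Pow(Rational(-358391941, 76590), Rational(1, 2)) = Mul(Rational(1, 25530), I, Pow(3049915417910, Rational(1, 2)))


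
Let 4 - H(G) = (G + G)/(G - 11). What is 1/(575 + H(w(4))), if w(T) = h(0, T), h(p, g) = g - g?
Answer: 1/579 ≈ 0.0017271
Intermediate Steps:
h(p, g) = 0
w(T) = 0
H(G) = 4 - 2*G/(-11 + G) (H(G) = 4 - (G + G)/(G - 11) = 4 - 2*G/(-11 + G))
1/(575 + H(w(4))) = 1/(575 + 2*(-22 + 0)/(-11 + 0)) = 1/(575 + 2*(-22)/(-11)) = 1/(575 + 2*(-1/11)*(-22)) = 1/(575 + 4) = 1/579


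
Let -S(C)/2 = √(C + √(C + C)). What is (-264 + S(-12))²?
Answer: 4*(132 + √2*√(-6 + I*√6))² ≈ 70380.0 + 3750.2*I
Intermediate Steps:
S(C) = -2*√(C + √2*√C) (S(C) = -2*√(C + √(C + C)) = -2*√(C + √(2*C)) = -2*√(C + √2*√C))
(-264 + S(-12))² = (-264 - 2*√(-12 + √2*√(-12)))² = (-264 - 2*√(-12 + √2*(2*I*√3)))² = (-264 - 2*√(-12 + 2*I*√6))²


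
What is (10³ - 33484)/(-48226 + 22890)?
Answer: 8121/6334 ≈ 1.2821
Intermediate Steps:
(10³ - 33484)/(-48226 + 22890) = (1000 - 33484)/(-25336) = -32484*(-1/25336) = 8121/6334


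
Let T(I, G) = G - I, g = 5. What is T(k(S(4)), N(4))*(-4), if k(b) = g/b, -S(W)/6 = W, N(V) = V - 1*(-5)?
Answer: -221/6 ≈ -36.833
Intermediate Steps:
N(V) = 5 + V (N(V) = V + 5 = 5 + V)
S(W) = -6*W
k(b) = 5/b
T(k(S(4)), N(4))*(-4) = ((5 + 4) - 5/((-6*4)))*(-4) = (9 - 5/(-24))*(-4) = (9 - 5*(-1)/24)*(-4) = (9 - 1*(-5/24))*(-4) = (9 + 5/24)*(-4) = (221/24)*(-4) = -221/6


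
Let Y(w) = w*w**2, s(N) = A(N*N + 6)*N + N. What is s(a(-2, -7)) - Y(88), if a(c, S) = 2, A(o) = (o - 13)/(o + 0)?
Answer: -3407353/5 ≈ -6.8147e+5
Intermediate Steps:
A(o) = (-13 + o)/o
s(N) = N + N*(-7 + N**2)/(6 + N**2) (s(N) = ((-13 + (N*N + 6))/(N*N + 6))*N + N = ((-13 + (N**2 + 6))/(N**2 + 6))*N + N = ((-13 + (6 + N**2))/(6 + N**2))*N + N = ((-7 + N**2)/(6 + N**2))*N + N = N*(-7 + N**2)/(6 + N**2) + N = N + N*(-7 + N**2)/(6 + N**2))
Y(w) = w**3
s(a(-2, -7)) - Y(88) = (-1*2 + 2*2**3)/(6 + 2**2) - 1*88**3 = (-2 + 2*8)/(6 + 4) - 1*681472 = (-2 + 16)/10 - 681472 = (1/10)*14 - 681472 = 7/5 - 681472 = -3407353/5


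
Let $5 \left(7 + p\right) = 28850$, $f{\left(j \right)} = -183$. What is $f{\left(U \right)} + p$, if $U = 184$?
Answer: $5580$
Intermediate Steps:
$p = 5763$ ($p = -7 + \frac{1}{5} \cdot 28850 = -7 + 5770 = 5763$)
$f{\left(U \right)} + p = -183 + 5763 = 5580$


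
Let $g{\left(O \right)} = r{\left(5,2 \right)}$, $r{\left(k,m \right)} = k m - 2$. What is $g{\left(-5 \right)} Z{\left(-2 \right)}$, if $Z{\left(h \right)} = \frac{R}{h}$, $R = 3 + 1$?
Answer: $-16$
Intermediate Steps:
$r{\left(k,m \right)} = -2 + k m$
$R = 4$
$g{\left(O \right)} = 8$ ($g{\left(O \right)} = -2 + 5 \cdot 2 = -2 + 10 = 8$)
$Z{\left(h \right)} = \frac{4}{h}$
$g{\left(-5 \right)} Z{\left(-2 \right)} = 8 \frac{4}{-2} = 8 \cdot 4 \left(- \frac{1}{2}\right) = 8 \left(-2\right) = -16$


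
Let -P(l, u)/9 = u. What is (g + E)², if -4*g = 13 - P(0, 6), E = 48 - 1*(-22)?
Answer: 45369/16 ≈ 2835.6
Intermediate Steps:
P(l, u) = -9*u
E = 70 (E = 48 + 22 = 70)
g = -67/4 (g = -(13 - (-9)*6)/4 = -(13 - 1*(-54))/4 = -(13 + 54)/4 = -¼*67 = -67/4 ≈ -16.750)
(g + E)² = (-67/4 + 70)² = (213/4)² = 45369/16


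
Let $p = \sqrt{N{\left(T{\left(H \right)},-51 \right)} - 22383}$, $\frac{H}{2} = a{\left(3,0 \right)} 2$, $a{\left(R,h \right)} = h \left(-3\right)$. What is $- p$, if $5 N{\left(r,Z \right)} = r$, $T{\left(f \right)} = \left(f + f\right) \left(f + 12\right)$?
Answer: $- 3 i \sqrt{2487} \approx - 149.61 i$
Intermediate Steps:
$a{\left(R,h \right)} = - 3 h$
$H = 0$ ($H = 2 \left(-3\right) 0 \cdot 2 = 2 \cdot 0 \cdot 2 = 2 \cdot 0 = 0$)
$T{\left(f \right)} = 2 f \left(12 + f\right)$
$N{\left(r,Z \right)} = \frac{r}{5}$
$p = 3 i \sqrt{2487}$ ($p = \sqrt{\frac{2 \cdot 0 \left(12 + 0\right)}{5} - 22383} = \sqrt{\frac{2 \cdot 0 \cdot 12}{5} - 22383} = \sqrt{\frac{1}{5} \cdot 0 - 22383} = \sqrt{0 - 22383} = \sqrt{-22383} = 3 i \sqrt{2487} \approx 149.61 i$)
$- p = - 3 i \sqrt{2487}$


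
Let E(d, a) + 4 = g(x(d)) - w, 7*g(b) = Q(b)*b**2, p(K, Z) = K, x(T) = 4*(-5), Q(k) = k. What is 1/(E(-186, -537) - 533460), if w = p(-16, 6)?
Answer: -7/3742136 ≈ -1.8706e-6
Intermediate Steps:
x(T) = -20
w = -16
g(b) = b**3/7 (g(b) = (b*b**2)/7 = b**3/7)
E(d, a) = -7916/7 (E(d, a) = -4 + ((1/7)*(-20)**3 - 1*(-16)) = -4 + ((1/7)*(-8000) + 16) = -4 + (-8000/7 + 16) = -4 - 7888/7 = -7916/7)
1/(E(-186, -537) - 533460) = 1/(-7916/7 - 533460) = 1/(-3742136/7) = -7/3742136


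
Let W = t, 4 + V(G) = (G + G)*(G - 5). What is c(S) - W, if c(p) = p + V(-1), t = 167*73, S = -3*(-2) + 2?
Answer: -12175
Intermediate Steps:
V(G) = -4 + 2*G*(-5 + G) (V(G) = -4 + (G + G)*(G - 5) = -4 + (2*G)*(-5 + G) = -4 + 2*G*(-5 + G))
S = 8 (S = 6 + 2 = 8)
t = 12191
W = 12191
c(p) = 8 + p (c(p) = p + (-4 - 10*(-1) + 2*(-1)²) = p + (-4 + 10 + 2*1) = p + (-4 + 10 + 2) = p + 8 = 8 + p)
c(S) - W = (8 + 8) - 1*12191 = 16 - 12191 = -12175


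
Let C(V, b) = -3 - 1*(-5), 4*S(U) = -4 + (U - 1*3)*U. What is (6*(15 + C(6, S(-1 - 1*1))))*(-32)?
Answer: -3264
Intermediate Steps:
S(U) = -1 + U*(-3 + U)/4 (S(U) = (-4 + (U - 1*3)*U)/4 = (-4 + (U - 3)*U)/4 = (-4 + (-3 + U)*U)/4 = (-4 + U*(-3 + U))/4 = -1 + U*(-3 + U)/4)
C(V, b) = 2 (C(V, b) = -3 + 5 = 2)
(6*(15 + C(6, S(-1 - 1*1))))*(-32) = (6*(15 + 2))*(-32) = (6*17)*(-32) = 102*(-32) = -3264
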